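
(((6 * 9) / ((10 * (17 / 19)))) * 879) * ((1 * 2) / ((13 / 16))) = 14429664 / 1105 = 13058.52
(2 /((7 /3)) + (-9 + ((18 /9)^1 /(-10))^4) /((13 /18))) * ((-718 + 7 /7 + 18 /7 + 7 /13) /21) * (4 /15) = 57157406048 /543440625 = 105.18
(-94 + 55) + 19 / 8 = -36.62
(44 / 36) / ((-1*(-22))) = 1 / 18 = 0.06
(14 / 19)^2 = 196 / 361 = 0.54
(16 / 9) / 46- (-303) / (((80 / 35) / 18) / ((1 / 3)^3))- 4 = 139789 / 1656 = 84.41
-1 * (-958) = 958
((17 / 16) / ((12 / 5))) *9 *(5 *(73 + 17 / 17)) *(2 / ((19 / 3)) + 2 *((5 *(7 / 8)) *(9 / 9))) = 32503575 / 2432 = 13364.96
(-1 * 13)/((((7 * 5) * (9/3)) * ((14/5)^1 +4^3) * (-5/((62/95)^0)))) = 13/35070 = 0.00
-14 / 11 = -1.27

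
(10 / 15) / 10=1 / 15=0.07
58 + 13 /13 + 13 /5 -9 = 263 /5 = 52.60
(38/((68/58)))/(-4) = -551/68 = -8.10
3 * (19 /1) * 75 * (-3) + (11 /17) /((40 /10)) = -872089 /68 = -12824.84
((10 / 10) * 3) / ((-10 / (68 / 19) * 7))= -102 / 665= -0.15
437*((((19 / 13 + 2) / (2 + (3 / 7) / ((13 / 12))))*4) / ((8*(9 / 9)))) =137655 / 436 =315.72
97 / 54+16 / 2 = 529 / 54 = 9.80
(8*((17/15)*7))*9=2856/5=571.20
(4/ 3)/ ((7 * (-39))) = -4/ 819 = -0.00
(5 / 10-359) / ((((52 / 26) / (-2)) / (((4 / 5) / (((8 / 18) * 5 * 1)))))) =6453 / 50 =129.06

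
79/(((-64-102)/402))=-15879/83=-191.31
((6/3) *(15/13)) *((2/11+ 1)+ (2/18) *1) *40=51200/429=119.35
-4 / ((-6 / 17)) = 34 / 3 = 11.33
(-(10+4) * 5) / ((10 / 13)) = -91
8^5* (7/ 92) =57344/ 23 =2493.22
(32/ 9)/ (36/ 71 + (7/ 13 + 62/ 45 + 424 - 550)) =-147680/ 5132759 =-0.03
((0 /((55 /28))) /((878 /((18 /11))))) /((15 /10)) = 0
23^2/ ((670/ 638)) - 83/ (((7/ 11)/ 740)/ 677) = -153226056643/ 2345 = -65341601.98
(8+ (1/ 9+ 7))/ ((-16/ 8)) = -68/ 9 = -7.56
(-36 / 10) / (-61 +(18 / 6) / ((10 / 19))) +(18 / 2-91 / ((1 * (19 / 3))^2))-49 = -8425231 / 199633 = -42.20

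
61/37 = 1.65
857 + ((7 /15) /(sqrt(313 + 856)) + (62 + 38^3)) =sqrt(1169) /2505 + 55791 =55791.01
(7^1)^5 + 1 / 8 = 134457 / 8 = 16807.12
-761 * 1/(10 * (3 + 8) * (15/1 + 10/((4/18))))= -761/6600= -0.12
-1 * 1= -1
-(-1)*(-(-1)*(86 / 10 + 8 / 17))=9.07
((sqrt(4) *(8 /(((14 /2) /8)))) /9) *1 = 128 /63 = 2.03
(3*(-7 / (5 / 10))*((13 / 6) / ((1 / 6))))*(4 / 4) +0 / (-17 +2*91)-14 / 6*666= -2100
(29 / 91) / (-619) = -29 / 56329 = -0.00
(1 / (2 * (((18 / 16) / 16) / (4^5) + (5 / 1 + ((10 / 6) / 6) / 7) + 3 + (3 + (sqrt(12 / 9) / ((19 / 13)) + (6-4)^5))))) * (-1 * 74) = -39199418957410467840 / 45582830874502423993 + 415440057554436096 * sqrt(3) / 45582830874502423993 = -0.84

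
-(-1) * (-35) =-35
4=4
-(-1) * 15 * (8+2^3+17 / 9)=805 / 3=268.33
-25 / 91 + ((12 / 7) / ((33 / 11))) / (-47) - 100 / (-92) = 78704 / 98371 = 0.80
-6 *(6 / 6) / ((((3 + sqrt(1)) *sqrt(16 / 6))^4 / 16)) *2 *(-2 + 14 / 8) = 27 / 1024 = 0.03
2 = 2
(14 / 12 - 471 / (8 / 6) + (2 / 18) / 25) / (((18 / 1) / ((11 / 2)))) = -3485581 / 32400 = -107.58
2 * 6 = 12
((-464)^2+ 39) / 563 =215335 / 563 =382.48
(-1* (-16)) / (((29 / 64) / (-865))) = -885760 / 29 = -30543.45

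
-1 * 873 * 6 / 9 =-582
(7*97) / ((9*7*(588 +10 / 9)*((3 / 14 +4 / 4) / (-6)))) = -4074 / 45067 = -0.09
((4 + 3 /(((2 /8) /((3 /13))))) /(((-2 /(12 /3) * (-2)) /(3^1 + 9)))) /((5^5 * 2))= 528 /40625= 0.01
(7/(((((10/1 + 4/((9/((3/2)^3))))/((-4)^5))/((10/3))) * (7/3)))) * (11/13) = -225280/299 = -753.44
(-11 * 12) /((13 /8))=-1056 /13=-81.23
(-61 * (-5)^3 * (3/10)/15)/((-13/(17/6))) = -5185/156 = -33.24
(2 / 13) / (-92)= -1 / 598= -0.00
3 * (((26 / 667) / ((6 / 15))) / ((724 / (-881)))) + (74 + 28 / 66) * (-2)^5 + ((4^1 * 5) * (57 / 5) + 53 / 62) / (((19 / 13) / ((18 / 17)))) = -353621705578091 / 159566807532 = -2216.14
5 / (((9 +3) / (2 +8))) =25 / 6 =4.17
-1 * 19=-19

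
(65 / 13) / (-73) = -5 / 73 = -0.07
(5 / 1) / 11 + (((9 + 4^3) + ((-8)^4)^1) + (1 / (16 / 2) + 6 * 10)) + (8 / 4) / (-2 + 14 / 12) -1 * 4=4223.18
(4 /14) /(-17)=-2 /119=-0.02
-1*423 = -423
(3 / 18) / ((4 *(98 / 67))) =67 / 2352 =0.03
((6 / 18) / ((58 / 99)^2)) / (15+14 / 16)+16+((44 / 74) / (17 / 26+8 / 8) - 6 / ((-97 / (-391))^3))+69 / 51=-989235945289228741 / 2636537911657217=-375.20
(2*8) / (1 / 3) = 48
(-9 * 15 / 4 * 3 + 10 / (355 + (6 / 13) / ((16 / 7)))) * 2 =-202.44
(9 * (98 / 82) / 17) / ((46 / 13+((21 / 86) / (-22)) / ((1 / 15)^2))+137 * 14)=10846836 / 32898912295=0.00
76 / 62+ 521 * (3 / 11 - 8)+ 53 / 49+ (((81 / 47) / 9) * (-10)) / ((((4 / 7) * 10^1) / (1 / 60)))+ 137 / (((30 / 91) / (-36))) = -238537240245 / 12565168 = -18984.01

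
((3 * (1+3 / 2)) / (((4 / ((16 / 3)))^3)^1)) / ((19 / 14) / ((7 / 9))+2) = 15680 / 3303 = 4.75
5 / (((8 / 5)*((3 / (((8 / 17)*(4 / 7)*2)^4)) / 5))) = 262144000 / 601601763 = 0.44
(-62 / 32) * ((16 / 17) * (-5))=155 / 17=9.12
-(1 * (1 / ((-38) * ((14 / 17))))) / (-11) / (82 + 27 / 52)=-221 / 6277733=-0.00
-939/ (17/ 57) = -53523/ 17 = -3148.41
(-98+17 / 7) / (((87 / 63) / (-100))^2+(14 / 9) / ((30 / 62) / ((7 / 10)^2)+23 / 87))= -69726732390000 / 906708712517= -76.90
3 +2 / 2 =4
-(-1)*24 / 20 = 6 / 5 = 1.20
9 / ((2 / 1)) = 9 / 2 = 4.50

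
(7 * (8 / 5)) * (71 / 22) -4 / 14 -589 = -212959 / 385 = -553.14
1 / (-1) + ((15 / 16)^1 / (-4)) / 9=-197 / 192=-1.03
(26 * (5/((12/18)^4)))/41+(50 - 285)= -71815/328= -218.95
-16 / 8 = -2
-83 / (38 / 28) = -1162 / 19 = -61.16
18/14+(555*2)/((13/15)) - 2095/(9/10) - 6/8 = -3428245/3276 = -1046.47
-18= -18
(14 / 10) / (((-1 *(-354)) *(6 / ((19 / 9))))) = 133 / 95580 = 0.00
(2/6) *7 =7/3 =2.33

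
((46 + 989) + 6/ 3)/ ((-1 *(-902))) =1037/ 902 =1.15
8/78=4/39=0.10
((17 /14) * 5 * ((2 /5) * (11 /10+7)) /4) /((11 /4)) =1377 /770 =1.79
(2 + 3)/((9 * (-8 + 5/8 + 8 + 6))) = 40/477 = 0.08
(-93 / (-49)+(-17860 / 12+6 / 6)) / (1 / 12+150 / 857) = -748534652 / 130193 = -5749.42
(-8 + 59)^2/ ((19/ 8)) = 20808/ 19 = 1095.16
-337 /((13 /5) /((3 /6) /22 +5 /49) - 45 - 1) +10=791685 /33842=23.39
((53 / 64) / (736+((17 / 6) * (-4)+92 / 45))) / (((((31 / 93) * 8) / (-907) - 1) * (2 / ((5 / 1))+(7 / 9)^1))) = -5510025 / 5711600512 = -0.00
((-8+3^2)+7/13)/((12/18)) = 30/13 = 2.31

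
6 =6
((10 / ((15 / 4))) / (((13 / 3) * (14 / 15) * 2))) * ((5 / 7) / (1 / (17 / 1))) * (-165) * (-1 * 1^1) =420750 / 637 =660.52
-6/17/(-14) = 3/119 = 0.03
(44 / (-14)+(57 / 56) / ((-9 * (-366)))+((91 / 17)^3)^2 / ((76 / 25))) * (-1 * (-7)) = 218143536071270581 / 4028463715824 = 54150.55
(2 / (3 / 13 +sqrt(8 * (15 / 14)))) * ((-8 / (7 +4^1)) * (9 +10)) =27664 / 36949-102752 * sqrt(105) / 110847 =-8.75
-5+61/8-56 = -427/8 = -53.38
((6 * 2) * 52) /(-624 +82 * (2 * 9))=52 /71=0.73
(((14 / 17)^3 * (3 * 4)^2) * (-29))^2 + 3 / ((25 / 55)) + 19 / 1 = 656540077584512 / 120687845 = 5439985.09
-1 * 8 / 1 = -8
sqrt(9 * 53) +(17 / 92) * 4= 17 / 23 +3 * sqrt(53)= 22.58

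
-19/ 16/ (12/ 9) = -57/ 64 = -0.89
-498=-498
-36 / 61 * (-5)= 180 / 61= 2.95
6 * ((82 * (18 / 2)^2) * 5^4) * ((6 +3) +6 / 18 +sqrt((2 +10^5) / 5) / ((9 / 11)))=232470000 +6088500 * sqrt(500010)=4537732689.24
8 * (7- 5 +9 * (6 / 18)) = 40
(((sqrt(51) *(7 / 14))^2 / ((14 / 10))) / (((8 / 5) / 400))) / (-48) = -10625 / 224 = -47.43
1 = 1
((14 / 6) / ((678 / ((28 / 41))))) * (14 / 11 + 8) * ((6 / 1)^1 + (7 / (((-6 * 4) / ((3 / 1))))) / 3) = 114121 / 917334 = 0.12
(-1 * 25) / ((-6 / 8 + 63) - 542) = 0.05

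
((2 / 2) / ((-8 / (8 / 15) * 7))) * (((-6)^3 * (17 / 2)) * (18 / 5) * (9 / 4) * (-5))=-24786 / 35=-708.17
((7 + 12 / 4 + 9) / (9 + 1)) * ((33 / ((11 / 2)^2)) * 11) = 114 / 5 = 22.80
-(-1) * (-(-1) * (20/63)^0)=1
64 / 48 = 1.33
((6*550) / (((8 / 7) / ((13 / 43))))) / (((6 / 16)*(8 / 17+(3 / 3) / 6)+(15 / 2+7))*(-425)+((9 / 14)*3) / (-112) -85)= -58858800 / 428080351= -0.14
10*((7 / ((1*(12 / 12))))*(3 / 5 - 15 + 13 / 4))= -1561 / 2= -780.50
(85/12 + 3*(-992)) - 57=-36311/12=-3025.92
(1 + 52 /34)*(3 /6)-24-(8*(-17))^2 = -629637 /34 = -18518.74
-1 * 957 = -957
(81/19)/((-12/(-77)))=2079/76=27.36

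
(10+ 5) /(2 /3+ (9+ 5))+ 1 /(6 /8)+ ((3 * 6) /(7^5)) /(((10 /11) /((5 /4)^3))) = 2.36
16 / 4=4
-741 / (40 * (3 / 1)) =-247 / 40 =-6.18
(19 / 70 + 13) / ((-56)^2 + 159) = 0.00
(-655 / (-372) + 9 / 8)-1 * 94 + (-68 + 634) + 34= 378611 / 744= 508.89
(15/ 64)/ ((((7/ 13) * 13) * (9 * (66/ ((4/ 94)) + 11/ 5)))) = 25/ 10437504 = 0.00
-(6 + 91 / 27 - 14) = 125 / 27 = 4.63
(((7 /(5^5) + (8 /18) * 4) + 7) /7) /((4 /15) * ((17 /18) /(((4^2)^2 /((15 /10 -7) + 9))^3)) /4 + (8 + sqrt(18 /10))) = 57651777586739627346100224 /357368076162819677866054375 -4323883232038697224372224 * sqrt(5) /357368076162819677866054375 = 0.13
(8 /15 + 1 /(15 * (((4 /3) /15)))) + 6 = 437 /60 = 7.28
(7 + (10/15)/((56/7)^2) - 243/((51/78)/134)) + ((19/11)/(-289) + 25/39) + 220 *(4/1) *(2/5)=-65384022523/1322464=-49441.06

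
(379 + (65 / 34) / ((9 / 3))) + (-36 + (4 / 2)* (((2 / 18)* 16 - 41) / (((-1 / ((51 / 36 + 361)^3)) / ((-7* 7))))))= -24187329945886805 / 132192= -182971208135.79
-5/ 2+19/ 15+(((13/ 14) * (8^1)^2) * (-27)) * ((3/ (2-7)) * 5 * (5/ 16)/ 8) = 78457/ 420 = 186.80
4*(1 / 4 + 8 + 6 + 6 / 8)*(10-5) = 300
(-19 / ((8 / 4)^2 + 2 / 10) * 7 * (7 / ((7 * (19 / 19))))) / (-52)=95 / 156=0.61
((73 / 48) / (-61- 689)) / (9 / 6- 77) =73 / 2718000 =0.00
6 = 6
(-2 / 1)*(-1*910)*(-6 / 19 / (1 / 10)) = -109200 / 19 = -5747.37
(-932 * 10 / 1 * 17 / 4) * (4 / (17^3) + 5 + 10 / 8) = -143109765 / 578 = -247594.75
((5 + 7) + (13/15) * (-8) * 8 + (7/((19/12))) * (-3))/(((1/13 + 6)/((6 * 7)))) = -2942576/7505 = -392.08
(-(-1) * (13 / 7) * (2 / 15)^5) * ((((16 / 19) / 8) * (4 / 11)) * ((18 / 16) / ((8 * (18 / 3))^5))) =13 / 982911283200000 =0.00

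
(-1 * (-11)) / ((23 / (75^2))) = 61875 / 23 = 2690.22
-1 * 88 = -88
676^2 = 456976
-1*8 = -8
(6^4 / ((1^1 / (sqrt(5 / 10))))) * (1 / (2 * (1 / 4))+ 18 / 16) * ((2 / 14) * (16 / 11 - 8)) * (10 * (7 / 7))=-1458000 * sqrt(2) / 77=-26778.23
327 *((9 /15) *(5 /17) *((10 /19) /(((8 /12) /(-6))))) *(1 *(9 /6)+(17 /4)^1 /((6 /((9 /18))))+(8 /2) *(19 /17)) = -75944115 /43928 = -1728.83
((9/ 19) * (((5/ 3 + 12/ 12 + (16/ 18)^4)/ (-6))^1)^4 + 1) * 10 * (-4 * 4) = -52872191631414442720/ 316866452293664811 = -166.86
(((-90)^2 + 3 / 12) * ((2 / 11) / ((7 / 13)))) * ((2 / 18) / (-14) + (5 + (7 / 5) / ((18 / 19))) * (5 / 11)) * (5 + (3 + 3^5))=19559025655 / 9702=2015978.73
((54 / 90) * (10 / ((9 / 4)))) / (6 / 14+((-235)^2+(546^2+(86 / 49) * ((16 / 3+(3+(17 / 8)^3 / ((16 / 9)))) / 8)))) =12845056 / 1702023424313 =0.00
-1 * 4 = -4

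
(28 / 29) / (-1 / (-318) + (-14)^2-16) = 8904 / 1659989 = 0.01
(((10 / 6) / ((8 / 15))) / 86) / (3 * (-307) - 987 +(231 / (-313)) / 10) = -39125 / 2054461224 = -0.00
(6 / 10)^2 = 9 / 25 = 0.36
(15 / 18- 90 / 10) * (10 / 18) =-4.54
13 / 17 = 0.76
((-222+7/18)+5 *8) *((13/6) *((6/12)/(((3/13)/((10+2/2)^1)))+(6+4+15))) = -12451621/648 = -19215.46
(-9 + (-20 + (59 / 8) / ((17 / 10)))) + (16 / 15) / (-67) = -1686473 / 68340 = -24.68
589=589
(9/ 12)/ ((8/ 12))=9/ 8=1.12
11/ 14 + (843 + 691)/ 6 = 10771/ 42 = 256.45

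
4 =4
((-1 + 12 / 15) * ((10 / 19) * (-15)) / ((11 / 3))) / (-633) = -30 / 44099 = -0.00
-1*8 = -8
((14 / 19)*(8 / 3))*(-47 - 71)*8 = -105728 / 57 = -1854.88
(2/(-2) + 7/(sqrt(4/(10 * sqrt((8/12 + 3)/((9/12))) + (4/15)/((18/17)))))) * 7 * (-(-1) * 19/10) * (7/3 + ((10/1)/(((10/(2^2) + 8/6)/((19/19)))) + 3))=1642.66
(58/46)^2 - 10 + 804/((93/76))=10636753/16399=648.62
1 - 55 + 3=-51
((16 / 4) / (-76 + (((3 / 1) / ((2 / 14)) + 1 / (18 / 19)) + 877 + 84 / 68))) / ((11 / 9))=11016 / 2774563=0.00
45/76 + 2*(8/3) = 5.93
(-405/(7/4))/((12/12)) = -1620/7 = -231.43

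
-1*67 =-67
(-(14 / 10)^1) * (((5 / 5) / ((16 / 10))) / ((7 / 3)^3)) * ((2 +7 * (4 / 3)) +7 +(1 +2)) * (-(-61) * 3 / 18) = -732 / 49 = -14.94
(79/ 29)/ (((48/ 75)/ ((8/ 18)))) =1975/ 1044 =1.89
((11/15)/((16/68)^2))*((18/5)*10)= 9537/20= 476.85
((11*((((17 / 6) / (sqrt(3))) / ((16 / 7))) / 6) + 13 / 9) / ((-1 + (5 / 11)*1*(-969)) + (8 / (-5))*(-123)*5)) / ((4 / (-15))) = -715 / 71616 - 71995*sqrt(3) / 13750272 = -0.02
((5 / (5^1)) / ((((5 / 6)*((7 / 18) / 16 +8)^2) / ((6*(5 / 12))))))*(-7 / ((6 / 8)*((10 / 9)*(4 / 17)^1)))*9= -399748608 / 26703605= -14.97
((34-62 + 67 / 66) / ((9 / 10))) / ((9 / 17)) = -151385 / 2673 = -56.63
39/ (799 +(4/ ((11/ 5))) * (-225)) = 429/ 4289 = 0.10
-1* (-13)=13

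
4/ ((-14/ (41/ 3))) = -82/ 21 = -3.90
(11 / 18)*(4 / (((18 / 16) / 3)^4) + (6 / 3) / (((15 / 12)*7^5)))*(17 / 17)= 7572565484 / 61261515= 123.61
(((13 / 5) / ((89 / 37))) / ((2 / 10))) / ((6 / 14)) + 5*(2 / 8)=14803 / 1068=13.86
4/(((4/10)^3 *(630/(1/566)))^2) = 625/81375549696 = 0.00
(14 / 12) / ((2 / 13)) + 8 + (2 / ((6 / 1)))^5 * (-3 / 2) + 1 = 5371 / 324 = 16.58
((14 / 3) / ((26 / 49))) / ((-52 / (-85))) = 29155 / 2028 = 14.38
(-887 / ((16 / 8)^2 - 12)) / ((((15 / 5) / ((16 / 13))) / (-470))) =-833780 / 39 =-21378.97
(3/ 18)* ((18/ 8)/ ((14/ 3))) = 9/ 112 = 0.08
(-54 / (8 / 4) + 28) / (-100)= -1 / 100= -0.01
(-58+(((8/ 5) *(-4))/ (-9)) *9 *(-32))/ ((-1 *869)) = 1314/ 4345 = 0.30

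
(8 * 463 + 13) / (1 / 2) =7434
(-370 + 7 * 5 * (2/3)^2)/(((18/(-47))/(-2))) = -149930/81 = -1850.99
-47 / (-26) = 47 / 26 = 1.81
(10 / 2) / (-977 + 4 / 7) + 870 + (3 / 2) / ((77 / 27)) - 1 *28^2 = 18214197 / 210518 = 86.52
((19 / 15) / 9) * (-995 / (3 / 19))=-71839 / 81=-886.90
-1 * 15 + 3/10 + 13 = -17/10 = -1.70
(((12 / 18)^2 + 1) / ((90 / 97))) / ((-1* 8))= -1261 / 6480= -0.19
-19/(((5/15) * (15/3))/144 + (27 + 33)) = -8208/25925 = -0.32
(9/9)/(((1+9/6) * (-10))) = -1/25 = -0.04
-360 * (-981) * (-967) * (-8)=2732045760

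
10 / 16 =5 / 8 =0.62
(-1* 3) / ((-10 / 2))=0.60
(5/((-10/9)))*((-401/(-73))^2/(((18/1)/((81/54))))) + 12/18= -1361945/127896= -10.65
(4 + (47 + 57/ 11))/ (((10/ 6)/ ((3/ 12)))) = 927/ 110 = 8.43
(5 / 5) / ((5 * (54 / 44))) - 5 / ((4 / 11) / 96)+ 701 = -83543 / 135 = -618.84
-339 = -339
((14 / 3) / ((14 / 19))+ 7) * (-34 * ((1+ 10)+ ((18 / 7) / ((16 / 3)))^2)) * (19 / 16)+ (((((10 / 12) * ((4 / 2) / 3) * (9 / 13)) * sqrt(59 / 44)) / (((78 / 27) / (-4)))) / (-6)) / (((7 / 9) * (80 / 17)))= -56888375 / 9408+ 459 * sqrt(649) / 416416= -6046.78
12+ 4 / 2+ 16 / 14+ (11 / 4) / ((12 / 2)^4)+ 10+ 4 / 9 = 928589 / 36288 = 25.59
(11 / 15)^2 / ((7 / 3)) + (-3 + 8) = 2746 / 525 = 5.23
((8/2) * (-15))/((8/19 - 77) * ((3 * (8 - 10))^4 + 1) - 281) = 570/946237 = 0.00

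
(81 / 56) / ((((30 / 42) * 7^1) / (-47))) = -3807 / 280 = -13.60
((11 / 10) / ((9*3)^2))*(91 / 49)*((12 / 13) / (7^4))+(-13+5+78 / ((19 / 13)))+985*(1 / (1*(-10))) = -41228998759 / 775979190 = -53.13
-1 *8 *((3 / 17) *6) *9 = -1296 / 17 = -76.24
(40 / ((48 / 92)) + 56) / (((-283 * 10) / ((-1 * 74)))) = 14726 / 4245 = 3.47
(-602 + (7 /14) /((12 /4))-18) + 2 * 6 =-3647 /6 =-607.83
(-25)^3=-15625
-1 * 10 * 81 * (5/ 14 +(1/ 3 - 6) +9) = -20925/ 7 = -2989.29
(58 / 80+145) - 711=-22611 / 40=-565.28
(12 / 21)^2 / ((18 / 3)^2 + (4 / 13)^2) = 676 / 74725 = 0.01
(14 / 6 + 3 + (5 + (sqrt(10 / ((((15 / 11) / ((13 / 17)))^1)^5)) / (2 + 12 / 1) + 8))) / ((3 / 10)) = 20449*sqrt(14586) / 13928355 + 550 / 9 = 61.29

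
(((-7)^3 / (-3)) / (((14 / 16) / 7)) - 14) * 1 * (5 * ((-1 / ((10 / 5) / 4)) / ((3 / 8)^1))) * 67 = -14482720 / 9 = -1609191.11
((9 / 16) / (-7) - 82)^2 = 84511249 / 12544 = 6737.19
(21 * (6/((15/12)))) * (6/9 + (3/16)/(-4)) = 2499/40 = 62.48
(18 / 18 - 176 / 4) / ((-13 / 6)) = 258 / 13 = 19.85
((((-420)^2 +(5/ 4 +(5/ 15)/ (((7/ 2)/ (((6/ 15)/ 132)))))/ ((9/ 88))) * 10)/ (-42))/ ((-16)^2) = -250064329/ 1524096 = -164.07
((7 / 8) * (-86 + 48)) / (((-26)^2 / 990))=-48.69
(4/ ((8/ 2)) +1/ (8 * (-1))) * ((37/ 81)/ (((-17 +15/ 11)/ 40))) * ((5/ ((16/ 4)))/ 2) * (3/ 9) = -71225/ 334368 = -0.21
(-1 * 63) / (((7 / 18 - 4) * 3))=378 / 65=5.82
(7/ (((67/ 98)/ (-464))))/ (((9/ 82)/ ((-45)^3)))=264271896000/ 67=3944356656.72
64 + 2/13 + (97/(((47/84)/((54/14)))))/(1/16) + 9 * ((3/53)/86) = 29974436373/2784938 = 10763.05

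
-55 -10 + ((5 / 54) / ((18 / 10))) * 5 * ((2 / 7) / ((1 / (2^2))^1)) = -110065 / 1701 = -64.71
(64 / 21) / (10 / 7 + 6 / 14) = 64 / 39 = 1.64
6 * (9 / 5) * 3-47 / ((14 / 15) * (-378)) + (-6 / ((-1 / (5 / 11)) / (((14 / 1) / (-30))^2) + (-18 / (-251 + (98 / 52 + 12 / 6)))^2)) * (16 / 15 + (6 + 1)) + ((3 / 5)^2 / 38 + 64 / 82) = 2971483979819550373 / 77957309686302900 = 38.12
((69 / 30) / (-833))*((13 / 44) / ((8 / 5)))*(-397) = 118703 / 586432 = 0.20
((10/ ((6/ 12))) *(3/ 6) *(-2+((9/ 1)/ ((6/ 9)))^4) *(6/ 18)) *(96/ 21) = 10628180/ 21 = 506103.81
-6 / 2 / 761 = -3 / 761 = -0.00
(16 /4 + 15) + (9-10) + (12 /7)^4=63954 /2401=26.64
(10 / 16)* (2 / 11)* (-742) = -1855 / 22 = -84.32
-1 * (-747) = 747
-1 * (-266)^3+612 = 18821708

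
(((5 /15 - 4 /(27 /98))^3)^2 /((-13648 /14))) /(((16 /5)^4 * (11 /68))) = -234757579249257194375 /476468536709873664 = -492.70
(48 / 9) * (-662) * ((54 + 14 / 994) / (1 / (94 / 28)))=-640226.37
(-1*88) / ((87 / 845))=-74360 / 87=-854.71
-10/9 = -1.11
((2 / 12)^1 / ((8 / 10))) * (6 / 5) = 1 / 4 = 0.25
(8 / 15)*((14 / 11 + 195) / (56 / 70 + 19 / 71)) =1226312 / 12507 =98.05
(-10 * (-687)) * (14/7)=13740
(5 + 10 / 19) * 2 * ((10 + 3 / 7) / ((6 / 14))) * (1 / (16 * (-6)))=-2555 / 912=-2.80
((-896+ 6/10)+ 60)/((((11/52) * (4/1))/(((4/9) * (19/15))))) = -4126876/7425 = -555.81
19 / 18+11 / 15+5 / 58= 2447 / 1305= 1.88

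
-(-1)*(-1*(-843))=843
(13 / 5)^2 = 169 / 25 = 6.76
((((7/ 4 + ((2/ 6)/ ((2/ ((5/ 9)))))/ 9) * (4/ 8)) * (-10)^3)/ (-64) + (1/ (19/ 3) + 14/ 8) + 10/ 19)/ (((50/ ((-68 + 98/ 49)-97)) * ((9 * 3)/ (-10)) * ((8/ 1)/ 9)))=155922703/ 7091712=21.99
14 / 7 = 2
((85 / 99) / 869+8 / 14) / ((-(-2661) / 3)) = 0.00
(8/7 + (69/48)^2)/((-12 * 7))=-1917/50176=-0.04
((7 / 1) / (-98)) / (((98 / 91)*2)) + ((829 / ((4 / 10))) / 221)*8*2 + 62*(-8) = -29973625 / 86632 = -345.99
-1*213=-213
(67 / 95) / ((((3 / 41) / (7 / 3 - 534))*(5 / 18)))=-1752586 / 95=-18448.27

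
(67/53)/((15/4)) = 268/795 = 0.34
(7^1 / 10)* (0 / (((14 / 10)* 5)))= 0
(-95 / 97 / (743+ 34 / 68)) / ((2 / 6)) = -570 / 144239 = -0.00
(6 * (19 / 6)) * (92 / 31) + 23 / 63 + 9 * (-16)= -170395 / 1953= -87.25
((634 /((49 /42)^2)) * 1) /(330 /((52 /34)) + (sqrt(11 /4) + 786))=15456321504 /33241220593 - 7714512 * sqrt(11) /33241220593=0.46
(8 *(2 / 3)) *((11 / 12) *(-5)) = -220 / 9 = -24.44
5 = 5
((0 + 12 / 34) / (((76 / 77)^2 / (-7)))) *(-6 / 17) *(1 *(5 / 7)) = 266805 / 417316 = 0.64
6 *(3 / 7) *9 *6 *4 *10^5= 388800000 / 7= 55542857.14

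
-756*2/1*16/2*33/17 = -399168/17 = -23480.47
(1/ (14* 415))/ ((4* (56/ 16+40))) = 1/ 1010940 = 0.00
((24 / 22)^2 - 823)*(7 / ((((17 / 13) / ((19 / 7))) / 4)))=-98245732 / 2057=-47761.66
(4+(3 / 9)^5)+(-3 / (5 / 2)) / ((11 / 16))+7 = 123742 / 13365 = 9.26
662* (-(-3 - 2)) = 3310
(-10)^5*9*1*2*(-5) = 9000000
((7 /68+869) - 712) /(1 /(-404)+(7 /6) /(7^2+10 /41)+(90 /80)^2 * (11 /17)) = 104566400496 /559196911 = 186.99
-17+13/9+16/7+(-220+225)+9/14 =-961/126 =-7.63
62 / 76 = 31 / 38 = 0.82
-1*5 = -5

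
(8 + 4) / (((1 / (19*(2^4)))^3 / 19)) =6405537792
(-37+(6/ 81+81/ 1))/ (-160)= -119/ 432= -0.28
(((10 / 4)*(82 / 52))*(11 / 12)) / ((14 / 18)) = 6765 / 1456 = 4.65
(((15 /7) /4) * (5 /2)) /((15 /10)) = 25 /28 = 0.89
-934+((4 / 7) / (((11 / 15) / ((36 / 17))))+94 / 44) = -2435299 / 2618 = -930.21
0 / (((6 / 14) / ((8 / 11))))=0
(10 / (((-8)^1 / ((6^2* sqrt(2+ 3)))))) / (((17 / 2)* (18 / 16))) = -80* sqrt(5) / 17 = -10.52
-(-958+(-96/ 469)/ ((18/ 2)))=1347938/ 1407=958.02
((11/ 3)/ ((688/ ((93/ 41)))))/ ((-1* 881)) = -341/ 24851248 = -0.00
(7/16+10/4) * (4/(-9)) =-47/36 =-1.31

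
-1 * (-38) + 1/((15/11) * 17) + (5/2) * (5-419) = -254224/255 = -996.96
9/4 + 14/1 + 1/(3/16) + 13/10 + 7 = 1793/60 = 29.88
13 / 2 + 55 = 123 / 2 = 61.50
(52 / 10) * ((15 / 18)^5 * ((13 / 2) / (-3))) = -105625 / 23328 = -4.53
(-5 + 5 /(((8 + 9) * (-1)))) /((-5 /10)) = 180 /17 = 10.59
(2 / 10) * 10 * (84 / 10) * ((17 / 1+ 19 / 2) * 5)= 2226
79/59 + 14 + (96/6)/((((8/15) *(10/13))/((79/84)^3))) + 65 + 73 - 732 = -6367008175/11656512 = -546.22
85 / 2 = 42.50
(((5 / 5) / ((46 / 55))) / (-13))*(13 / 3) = -55 / 138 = -0.40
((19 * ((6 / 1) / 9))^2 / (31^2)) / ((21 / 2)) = 2888 / 181629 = 0.02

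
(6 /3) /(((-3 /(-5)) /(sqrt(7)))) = 8.82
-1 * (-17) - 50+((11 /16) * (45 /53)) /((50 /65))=-54681 /1696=-32.24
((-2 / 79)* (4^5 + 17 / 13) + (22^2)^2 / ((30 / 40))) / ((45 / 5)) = 962243674 / 27729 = 34701.71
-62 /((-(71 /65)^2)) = 261950 /5041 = 51.96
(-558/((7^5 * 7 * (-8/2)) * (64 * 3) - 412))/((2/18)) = 2511/45177422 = 0.00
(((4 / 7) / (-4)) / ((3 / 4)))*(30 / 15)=-8 / 21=-0.38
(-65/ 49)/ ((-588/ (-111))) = -2405/ 9604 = -0.25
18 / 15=6 / 5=1.20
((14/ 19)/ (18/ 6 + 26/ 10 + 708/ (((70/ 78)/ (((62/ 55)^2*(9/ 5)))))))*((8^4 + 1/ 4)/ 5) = 418735625/ 1255610744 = 0.33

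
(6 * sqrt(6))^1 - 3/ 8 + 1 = 5/ 8 + 6 * sqrt(6) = 15.32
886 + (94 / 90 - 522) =365.04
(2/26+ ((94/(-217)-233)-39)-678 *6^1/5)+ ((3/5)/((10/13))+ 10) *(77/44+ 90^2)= 48662762713/564200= 86250.91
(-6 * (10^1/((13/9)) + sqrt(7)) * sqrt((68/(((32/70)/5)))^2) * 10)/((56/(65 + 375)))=-31556250/13 - 350625 * sqrt(7)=-3355070.40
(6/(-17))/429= -2/2431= -0.00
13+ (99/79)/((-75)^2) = 641886/49375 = 13.00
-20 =-20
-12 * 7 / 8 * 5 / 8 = -105 / 16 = -6.56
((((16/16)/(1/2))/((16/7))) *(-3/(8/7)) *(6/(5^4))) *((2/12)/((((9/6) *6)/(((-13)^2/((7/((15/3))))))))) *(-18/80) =3549/320000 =0.01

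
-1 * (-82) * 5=410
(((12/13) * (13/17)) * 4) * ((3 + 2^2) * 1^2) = 336/17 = 19.76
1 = 1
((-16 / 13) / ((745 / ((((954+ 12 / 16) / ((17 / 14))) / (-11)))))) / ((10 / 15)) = 0.18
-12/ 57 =-4/ 19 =-0.21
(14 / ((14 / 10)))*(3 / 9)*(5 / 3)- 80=-670 / 9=-74.44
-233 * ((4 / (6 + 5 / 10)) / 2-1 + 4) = -10019 / 13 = -770.69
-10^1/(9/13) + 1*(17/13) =-1537/117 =-13.14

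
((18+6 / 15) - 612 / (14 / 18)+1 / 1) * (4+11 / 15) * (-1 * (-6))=-3814262 / 175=-21795.78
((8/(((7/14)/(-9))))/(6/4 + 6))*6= -576/5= -115.20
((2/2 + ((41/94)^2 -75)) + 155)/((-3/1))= -717397/26508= -27.06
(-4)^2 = 16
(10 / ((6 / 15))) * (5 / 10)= 25 / 2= 12.50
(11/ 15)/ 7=11/ 105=0.10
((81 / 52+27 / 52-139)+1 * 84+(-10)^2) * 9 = 5508 / 13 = 423.69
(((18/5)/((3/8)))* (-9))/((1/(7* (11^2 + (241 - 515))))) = 462672/5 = 92534.40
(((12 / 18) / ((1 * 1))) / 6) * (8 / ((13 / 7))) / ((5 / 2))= 112 / 585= 0.19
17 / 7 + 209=1480 / 7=211.43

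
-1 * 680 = -680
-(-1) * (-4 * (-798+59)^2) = -2184484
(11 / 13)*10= 110 / 13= 8.46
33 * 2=66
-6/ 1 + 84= 78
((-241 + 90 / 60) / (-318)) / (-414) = -479 / 263304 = -0.00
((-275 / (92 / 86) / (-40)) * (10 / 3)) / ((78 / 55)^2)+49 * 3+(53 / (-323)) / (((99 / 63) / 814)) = 72.65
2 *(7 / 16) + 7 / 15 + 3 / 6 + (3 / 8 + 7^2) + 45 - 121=-1487 / 60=-24.78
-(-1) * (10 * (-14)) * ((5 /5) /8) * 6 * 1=-105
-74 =-74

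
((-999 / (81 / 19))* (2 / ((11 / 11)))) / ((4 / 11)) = -7733 / 6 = -1288.83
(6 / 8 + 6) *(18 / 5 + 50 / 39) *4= 8568 / 65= 131.82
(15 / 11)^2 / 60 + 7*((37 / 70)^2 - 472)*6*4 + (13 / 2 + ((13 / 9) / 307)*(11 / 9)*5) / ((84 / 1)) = -79248.95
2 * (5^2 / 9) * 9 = 50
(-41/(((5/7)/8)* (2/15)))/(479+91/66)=-227304/31705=-7.17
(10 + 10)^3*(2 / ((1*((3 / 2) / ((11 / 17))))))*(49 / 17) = 17248000 / 867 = 19893.89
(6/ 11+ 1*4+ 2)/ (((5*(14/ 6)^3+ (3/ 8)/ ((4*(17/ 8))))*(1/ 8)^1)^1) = 1057536/ 1283711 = 0.82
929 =929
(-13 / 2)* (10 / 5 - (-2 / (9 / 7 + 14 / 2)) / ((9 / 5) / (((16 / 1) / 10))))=-3757 / 261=-14.39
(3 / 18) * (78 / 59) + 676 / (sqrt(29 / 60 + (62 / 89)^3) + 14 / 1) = 23725590212207 / 487085807881 - 120328 * sqrt(46382947635) / 8255691659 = 45.57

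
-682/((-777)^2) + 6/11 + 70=468486202/6641019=70.54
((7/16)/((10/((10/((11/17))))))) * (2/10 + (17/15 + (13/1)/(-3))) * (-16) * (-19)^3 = -2448663/11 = -222605.73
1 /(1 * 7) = 1 /7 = 0.14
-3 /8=-0.38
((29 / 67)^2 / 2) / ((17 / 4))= 1682 / 76313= 0.02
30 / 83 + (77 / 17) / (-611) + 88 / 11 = 7202187 / 862121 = 8.35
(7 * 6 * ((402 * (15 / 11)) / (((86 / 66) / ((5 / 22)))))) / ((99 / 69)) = 14562450 / 5203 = 2798.86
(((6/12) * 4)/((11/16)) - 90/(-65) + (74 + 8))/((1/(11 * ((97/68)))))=299245/221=1354.05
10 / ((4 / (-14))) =-35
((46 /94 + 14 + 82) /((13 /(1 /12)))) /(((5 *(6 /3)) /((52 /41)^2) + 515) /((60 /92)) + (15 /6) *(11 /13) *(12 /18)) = 117910 /152621737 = 0.00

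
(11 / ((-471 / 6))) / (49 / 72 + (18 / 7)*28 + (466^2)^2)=-1584 / 533059657931725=-0.00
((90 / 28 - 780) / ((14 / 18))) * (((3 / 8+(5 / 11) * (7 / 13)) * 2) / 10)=-13878675 / 112112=-123.79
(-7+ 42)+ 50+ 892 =977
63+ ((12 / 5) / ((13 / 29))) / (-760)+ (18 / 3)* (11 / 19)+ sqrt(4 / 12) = sqrt(3) / 3+ 820863 / 12350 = 67.04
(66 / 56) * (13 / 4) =429 / 112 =3.83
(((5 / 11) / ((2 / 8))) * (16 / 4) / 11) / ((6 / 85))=3400 / 363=9.37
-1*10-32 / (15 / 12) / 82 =-2114 / 205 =-10.31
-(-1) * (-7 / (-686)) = 1 / 98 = 0.01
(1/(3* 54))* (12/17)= 2/459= 0.00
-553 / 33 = -16.76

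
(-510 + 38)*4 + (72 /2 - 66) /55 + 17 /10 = -207553 /110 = -1886.85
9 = 9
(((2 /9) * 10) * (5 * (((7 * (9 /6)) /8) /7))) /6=25 /72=0.35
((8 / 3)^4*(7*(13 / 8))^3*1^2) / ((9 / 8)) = 48228544 / 729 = 66157.12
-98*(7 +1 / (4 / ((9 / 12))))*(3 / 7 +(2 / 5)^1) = -583.62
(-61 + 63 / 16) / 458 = -913 / 7328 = -0.12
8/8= 1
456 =456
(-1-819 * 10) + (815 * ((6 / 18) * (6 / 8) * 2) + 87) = -15393 / 2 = -7696.50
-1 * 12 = -12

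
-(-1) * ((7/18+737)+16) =13561/18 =753.39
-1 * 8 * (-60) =480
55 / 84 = 0.65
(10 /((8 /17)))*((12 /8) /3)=85 /8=10.62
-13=-13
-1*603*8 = -4824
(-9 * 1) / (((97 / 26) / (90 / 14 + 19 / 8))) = -57681 / 2716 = -21.24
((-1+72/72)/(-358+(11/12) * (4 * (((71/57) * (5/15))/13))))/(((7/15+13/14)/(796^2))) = 0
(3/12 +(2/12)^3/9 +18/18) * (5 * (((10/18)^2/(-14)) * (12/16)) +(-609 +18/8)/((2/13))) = -226510856/45927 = -4931.98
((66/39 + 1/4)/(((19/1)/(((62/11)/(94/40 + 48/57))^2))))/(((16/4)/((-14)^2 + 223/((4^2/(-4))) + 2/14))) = 181234725725/16201244059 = 11.19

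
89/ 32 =2.78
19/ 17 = 1.12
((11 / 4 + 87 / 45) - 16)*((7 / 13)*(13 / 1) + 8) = -679 / 4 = -169.75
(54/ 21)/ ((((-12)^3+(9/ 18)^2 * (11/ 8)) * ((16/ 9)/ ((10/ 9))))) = -72/ 77399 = -0.00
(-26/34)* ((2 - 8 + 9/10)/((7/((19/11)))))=741/770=0.96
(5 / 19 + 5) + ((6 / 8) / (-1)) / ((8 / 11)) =2573 / 608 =4.23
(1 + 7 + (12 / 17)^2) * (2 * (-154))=-2617.47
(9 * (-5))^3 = -91125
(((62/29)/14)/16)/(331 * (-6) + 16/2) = -31/6424544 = -0.00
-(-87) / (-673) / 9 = -29 / 2019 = -0.01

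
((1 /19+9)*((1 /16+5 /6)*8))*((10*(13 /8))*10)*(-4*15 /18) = -6009250 /171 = -35141.81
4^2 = 16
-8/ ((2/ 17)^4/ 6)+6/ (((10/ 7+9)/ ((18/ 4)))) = -250560.41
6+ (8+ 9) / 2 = 29 / 2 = 14.50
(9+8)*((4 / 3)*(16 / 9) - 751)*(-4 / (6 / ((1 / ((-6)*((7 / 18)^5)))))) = -2671996896 / 16807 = -158981.19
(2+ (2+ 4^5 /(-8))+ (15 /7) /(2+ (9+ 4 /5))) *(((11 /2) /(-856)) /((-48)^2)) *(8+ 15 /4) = 26437829 /6516228096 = 0.00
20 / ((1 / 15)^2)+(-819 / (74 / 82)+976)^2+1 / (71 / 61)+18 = 894770910 / 97199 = 9205.56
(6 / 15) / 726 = 1 / 1815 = 0.00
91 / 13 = 7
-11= -11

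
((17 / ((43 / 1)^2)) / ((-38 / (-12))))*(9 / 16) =459 / 281048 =0.00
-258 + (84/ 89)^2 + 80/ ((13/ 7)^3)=-4256974474/ 17402437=-244.62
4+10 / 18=41 / 9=4.56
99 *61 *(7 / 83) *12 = 507276 / 83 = 6111.76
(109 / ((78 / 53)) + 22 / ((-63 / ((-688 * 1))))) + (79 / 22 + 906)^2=328085053525 / 396396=827669.94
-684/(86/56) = -19152/43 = -445.40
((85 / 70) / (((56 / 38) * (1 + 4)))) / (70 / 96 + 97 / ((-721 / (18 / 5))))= 199614 / 296569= 0.67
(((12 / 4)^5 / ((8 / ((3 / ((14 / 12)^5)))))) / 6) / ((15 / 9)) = 354294 / 84035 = 4.22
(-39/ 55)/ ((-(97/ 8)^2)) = 2496/ 517495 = 0.00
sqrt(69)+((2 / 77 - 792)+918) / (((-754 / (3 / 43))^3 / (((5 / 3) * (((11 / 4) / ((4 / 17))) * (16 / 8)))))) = -927945 / 238570886508136+sqrt(69) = 8.31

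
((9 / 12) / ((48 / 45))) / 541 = 45 / 34624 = 0.00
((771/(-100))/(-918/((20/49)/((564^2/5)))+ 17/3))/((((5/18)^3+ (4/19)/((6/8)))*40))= 32037363/7185561129912820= 0.00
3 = 3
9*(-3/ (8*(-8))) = 27/ 64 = 0.42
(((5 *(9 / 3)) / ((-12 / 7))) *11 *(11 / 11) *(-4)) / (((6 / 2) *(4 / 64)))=6160 / 3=2053.33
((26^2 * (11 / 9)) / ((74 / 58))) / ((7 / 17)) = 3665948 / 2331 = 1572.69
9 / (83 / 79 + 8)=711 / 715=0.99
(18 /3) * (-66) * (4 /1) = -1584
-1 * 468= -468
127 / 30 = 4.23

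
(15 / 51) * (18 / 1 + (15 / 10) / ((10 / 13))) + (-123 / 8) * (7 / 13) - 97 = -175759 / 1768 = -99.41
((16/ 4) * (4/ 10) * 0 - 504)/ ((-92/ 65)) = 8190/ 23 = 356.09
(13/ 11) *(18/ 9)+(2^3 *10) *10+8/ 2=8870/ 11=806.36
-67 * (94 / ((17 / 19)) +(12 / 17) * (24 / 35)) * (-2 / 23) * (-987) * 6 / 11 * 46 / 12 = -69794436 / 55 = -1268989.75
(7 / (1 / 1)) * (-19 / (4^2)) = -133 / 16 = -8.31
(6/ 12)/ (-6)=-1/ 12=-0.08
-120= -120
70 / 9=7.78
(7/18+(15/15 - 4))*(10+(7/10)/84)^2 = -261.55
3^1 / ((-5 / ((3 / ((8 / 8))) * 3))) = -27 / 5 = -5.40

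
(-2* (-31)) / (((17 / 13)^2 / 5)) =52390 / 289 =181.28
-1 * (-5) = 5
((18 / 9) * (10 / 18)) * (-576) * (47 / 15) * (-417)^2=-348705408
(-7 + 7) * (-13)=0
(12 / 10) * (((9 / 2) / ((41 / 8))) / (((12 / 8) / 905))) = 26064 / 41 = 635.71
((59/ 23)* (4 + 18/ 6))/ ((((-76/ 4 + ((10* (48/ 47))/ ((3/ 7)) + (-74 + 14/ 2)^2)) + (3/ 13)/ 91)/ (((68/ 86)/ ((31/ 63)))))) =49187202246/ 7660505905289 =0.01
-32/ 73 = -0.44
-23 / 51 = -0.45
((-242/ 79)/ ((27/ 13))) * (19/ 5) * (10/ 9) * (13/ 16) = -388531/ 76788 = -5.06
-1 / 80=-0.01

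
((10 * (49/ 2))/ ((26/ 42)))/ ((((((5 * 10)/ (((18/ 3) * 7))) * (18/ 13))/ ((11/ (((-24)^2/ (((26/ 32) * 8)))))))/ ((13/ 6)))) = 4463459/ 69120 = 64.58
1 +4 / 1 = 5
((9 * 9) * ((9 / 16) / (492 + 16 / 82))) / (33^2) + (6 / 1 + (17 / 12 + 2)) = 1103694523 / 117205440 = 9.42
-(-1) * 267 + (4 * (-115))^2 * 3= 635067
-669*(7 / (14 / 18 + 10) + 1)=-107040 / 97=-1103.51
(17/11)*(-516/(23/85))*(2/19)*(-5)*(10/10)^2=7456200/4807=1551.11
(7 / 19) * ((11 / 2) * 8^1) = 308 / 19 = 16.21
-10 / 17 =-0.59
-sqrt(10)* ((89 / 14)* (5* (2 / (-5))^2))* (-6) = 1068* sqrt(10) / 35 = 96.49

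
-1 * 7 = -7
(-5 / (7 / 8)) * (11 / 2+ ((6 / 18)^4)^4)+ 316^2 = 30079843326572 / 301327047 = 99824.57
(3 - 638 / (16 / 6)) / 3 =-315 / 4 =-78.75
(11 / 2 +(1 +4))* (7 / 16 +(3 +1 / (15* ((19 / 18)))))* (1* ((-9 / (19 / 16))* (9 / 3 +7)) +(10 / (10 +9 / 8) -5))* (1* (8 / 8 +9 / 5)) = -21133910553 / 2570320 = -8222.29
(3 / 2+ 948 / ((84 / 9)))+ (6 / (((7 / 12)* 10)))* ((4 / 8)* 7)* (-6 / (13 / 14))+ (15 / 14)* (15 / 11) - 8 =366721 / 5005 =73.27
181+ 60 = 241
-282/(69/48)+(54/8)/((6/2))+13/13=-17749/92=-192.92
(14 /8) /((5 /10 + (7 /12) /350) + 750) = 1050 /450301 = 0.00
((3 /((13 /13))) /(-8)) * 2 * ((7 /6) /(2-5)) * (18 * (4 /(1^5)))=21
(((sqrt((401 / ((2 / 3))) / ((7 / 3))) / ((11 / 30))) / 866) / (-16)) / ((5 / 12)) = -27*sqrt(5614) / 266728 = -0.01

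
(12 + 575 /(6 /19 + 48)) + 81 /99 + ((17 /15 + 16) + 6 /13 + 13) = 36306401 /656370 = 55.31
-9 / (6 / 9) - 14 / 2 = -41 / 2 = -20.50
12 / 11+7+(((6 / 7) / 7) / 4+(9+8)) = 25.12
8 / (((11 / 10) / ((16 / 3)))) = 1280 / 33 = 38.79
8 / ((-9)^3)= -8 / 729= -0.01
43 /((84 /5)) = 215 /84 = 2.56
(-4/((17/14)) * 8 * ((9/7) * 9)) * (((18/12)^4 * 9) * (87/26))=-10274526/221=-46491.07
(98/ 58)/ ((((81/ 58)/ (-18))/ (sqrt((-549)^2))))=-11956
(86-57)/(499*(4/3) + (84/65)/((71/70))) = 80301/1845836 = 0.04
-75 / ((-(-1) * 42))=-25 / 14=-1.79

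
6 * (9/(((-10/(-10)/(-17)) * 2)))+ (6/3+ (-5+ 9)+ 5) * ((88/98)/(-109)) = -2452003/5341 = -459.09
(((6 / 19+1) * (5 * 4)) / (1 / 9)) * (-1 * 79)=-355500 / 19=-18710.53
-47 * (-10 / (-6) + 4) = -799 / 3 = -266.33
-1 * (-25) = 25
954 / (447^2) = 106 / 22201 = 0.00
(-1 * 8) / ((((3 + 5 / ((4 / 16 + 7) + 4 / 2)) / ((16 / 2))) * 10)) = -1184 / 655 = -1.81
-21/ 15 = -7/ 5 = -1.40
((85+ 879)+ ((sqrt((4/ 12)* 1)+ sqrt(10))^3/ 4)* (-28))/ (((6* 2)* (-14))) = -241/ 42+ 91* sqrt(3)/ 216+ 11* sqrt(10)/ 24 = -3.56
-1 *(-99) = 99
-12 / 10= -6 / 5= -1.20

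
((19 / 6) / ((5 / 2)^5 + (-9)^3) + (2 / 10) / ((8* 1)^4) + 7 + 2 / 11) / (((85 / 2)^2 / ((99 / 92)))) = 0.00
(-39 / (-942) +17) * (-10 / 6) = -26755 / 942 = -28.40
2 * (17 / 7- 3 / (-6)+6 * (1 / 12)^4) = 70855 / 12096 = 5.86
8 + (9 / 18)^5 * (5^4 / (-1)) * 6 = -1747 / 16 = -109.19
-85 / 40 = -17 / 8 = -2.12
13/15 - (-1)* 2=2.87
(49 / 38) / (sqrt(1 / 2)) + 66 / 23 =49*sqrt(2) / 38 + 66 / 23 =4.69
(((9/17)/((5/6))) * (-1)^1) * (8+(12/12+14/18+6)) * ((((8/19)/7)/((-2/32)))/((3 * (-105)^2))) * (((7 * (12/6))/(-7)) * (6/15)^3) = -581632/15579703125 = -0.00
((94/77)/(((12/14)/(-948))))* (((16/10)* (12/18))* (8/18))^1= -950528/1485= -640.09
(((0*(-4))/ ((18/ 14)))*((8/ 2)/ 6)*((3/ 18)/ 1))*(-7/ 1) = 0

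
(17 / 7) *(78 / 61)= 1326 / 427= 3.11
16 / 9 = 1.78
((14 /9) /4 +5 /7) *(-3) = -139 /42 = -3.31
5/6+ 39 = 239/6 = 39.83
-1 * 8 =-8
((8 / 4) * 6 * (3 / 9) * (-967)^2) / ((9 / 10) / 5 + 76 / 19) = 187017800 / 209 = 894822.01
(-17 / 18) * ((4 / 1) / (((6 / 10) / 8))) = -1360 / 27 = -50.37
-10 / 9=-1.11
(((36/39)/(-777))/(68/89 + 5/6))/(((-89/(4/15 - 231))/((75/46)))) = -207660/66057173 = -0.00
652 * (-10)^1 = -6520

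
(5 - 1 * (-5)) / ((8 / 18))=45 / 2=22.50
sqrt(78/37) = 1.45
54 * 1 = 54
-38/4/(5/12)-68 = -454/5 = -90.80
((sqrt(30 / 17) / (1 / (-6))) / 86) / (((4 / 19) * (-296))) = 0.00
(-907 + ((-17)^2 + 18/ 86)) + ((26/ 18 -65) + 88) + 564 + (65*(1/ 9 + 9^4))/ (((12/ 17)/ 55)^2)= 72143122466671/ 27864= 2589115793.38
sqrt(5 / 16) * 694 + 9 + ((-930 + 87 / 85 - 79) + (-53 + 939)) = -9603 / 85 + 347 * sqrt(5) / 2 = 274.98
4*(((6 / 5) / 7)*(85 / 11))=408 / 77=5.30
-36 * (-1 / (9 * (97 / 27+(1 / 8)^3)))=55296 / 49691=1.11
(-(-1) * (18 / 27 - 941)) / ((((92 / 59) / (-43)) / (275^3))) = 148840676359375 / 276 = 539277812896.29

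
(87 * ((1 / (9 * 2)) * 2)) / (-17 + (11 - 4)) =-29 / 30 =-0.97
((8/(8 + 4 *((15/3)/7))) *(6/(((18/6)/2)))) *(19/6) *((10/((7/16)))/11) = 640/33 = 19.39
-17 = -17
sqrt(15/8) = sqrt(30)/4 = 1.37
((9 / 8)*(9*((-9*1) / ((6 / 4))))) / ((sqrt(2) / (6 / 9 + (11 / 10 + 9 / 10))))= -81*sqrt(2)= -114.55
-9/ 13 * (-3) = 27/ 13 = 2.08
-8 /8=-1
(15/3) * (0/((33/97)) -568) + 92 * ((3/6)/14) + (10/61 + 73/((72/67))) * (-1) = -89305441/30744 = -2904.81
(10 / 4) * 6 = 15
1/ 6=0.17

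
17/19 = 0.89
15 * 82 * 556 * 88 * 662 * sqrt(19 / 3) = 100262086382.14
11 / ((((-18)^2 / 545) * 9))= 5995 / 2916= 2.06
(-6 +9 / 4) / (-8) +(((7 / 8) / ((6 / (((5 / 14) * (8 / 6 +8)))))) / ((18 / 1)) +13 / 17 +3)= 187733 / 44064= 4.26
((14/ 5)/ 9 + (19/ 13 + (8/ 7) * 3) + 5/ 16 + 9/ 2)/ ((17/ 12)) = 656099/ 92820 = 7.07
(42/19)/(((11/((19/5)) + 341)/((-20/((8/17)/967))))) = -575365/2178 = -264.17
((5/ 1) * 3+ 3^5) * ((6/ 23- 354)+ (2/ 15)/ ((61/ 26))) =-640118984/ 7015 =-91250.03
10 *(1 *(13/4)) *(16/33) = 520/33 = 15.76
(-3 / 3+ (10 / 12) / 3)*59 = -42.61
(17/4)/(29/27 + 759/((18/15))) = 459/68426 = 0.01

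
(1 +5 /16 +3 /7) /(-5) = -39 /112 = -0.35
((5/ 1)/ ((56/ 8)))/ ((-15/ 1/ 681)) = -227/ 7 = -32.43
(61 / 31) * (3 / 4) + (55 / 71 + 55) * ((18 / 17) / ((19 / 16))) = 145616259 / 2843692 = 51.21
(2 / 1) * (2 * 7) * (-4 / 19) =-112 / 19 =-5.89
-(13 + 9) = -22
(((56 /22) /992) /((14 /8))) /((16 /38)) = 19 /5456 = 0.00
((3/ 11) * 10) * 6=180/ 11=16.36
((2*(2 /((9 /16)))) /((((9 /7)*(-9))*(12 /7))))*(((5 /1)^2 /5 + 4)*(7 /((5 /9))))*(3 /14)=-392 /45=-8.71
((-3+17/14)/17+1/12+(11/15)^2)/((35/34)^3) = 31946638/67528125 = 0.47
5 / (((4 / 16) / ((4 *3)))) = 240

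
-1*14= -14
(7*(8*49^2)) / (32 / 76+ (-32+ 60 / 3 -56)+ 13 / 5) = -2069.22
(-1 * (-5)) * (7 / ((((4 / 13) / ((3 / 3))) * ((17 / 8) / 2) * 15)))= 364 / 51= 7.14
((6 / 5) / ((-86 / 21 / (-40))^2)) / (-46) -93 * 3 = -11970873 / 42527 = -281.49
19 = 19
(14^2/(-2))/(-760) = 0.13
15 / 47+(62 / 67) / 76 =39647 / 119662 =0.33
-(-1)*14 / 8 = 7 / 4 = 1.75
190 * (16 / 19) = 160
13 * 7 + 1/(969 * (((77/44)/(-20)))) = 617173/6783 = 90.99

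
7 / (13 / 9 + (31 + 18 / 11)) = 99 / 482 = 0.21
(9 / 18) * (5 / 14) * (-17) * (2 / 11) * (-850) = 36125 / 77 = 469.16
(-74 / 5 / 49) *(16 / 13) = -1184 / 3185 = -0.37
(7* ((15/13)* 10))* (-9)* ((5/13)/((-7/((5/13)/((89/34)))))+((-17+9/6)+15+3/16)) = 233.03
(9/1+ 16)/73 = 25/73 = 0.34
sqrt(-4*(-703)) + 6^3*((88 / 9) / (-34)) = -1056 / 17 + 2*sqrt(703) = -9.09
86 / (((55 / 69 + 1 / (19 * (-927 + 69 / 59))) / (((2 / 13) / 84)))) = 0.20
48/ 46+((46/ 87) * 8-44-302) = -681794/ 2001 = -340.73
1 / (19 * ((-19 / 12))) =-12 / 361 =-0.03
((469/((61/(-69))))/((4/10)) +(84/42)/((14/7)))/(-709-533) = 161683/151524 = 1.07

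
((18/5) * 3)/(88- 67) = 18/35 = 0.51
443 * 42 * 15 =279090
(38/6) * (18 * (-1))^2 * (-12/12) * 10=-20520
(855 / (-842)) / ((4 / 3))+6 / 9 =-959 / 10104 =-0.09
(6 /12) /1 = 1 /2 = 0.50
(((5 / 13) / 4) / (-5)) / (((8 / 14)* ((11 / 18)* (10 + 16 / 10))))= -0.00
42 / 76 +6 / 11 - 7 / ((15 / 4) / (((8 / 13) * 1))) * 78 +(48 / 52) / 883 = -2123234071 / 23991110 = -88.50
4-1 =3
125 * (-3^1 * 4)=-1500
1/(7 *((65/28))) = 4/65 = 0.06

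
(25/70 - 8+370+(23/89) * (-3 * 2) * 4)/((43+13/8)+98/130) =7.85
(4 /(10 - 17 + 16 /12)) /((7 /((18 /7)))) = -216 /833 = -0.26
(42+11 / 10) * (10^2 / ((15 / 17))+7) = 155591 / 30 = 5186.37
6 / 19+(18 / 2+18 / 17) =3351 / 323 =10.37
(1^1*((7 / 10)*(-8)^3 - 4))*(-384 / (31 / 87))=60535296 / 155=390550.30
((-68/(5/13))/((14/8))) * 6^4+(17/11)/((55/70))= -554493046/4235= -130931.06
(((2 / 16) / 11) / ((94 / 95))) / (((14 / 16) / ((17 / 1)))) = 0.22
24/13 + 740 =9644/13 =741.85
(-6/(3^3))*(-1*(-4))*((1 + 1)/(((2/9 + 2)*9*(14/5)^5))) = -625/1210104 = -0.00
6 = 6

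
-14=-14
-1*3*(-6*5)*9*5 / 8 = 2025 / 4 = 506.25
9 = 9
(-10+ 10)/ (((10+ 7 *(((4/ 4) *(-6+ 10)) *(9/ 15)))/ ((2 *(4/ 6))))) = 0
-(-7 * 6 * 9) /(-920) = -189 /460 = -0.41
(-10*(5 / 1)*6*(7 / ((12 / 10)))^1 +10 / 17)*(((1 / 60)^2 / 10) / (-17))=1487 / 520200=0.00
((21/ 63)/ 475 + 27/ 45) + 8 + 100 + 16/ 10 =157036/ 1425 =110.20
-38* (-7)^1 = 266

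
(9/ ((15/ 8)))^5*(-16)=-127401984/ 3125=-40768.63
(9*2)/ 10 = 9/ 5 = 1.80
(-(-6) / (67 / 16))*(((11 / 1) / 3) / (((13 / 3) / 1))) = 1056 / 871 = 1.21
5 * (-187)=-935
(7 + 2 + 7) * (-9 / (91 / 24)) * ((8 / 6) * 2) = -9216 / 91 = -101.27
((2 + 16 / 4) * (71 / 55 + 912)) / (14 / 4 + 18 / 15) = 602772 / 517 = 1165.90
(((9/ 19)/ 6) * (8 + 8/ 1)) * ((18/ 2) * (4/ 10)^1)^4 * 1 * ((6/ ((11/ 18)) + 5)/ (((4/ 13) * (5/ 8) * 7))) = 10677318912/ 4571875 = 2335.44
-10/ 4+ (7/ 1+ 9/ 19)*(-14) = -4071/ 38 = -107.13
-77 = -77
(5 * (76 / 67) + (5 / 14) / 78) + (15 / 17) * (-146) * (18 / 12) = -233283725 / 1243788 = -187.56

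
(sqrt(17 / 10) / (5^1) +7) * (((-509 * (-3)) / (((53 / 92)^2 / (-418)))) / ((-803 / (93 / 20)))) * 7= 39965871708 * sqrt(170) / 25632125 +559522203912 / 1025285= 566053.20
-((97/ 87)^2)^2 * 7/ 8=-619704967/ 458318088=-1.35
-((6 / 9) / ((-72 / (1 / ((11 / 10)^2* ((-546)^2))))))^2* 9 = -625 / 105396534276008976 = -0.00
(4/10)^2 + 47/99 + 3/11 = 2246/2475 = 0.91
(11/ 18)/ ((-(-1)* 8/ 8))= 0.61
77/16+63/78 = 5.62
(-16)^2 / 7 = 256 / 7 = 36.57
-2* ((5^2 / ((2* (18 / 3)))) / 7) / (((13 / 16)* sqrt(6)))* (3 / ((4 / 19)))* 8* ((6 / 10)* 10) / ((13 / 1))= -7600* sqrt(6) / 1183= -15.74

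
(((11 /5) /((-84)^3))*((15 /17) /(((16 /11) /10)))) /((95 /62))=-3751 /255257856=-0.00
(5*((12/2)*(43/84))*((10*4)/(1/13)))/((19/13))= 726700/133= 5463.91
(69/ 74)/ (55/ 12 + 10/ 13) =5382/ 30895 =0.17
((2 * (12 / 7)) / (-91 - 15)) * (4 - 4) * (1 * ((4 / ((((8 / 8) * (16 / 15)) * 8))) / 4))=0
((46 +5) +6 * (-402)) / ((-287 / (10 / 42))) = 3935 / 2009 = 1.96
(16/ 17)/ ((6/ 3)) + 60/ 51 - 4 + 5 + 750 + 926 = 1678.65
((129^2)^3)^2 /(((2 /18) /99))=18921441860120466590825342331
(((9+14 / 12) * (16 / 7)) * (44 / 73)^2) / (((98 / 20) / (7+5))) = 37790720 / 1827847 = 20.67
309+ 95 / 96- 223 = 8351 / 96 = 86.99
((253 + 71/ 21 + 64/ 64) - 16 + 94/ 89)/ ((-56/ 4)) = -453115/ 26166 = -17.32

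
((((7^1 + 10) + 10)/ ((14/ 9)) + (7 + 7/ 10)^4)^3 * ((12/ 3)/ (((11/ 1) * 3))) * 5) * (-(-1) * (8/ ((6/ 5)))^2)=1187516133679.32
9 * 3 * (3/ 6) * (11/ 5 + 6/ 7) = 2889/ 70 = 41.27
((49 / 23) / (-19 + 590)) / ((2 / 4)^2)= 196 / 13133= 0.01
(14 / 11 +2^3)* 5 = 46.36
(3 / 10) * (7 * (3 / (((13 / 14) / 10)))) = 882 / 13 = 67.85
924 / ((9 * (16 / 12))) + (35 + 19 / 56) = 6291 / 56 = 112.34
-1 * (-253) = 253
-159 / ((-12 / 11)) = 583 / 4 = 145.75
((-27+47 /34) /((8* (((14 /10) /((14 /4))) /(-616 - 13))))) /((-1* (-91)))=12395 /224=55.33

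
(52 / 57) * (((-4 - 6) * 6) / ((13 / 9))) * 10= -7200 / 19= -378.95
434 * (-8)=-3472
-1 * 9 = -9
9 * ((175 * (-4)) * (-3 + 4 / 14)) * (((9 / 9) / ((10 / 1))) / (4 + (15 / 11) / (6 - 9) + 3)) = 1045 / 4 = 261.25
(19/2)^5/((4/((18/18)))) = 2476099/128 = 19344.52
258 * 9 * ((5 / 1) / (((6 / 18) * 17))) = 34830 / 17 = 2048.82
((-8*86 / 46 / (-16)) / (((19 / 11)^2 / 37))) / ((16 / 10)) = 962555 / 132848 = 7.25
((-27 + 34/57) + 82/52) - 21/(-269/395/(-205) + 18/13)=-12359664803/309324522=-39.96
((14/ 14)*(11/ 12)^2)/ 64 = 121/ 9216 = 0.01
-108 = -108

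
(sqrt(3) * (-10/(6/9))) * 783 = -11745 * sqrt(3) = -20342.94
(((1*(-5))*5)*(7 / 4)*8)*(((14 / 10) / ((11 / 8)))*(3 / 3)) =-356.36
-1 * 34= -34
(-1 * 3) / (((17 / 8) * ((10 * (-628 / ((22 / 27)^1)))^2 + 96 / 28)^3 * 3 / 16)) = -607645423 / 16915842013161652458473736754596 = -0.00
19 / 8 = 2.38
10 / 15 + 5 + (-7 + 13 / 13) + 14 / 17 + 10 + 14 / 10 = 3032 / 255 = 11.89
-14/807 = -0.02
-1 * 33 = -33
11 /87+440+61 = 43598 /87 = 501.13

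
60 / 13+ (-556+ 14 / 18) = -64421 / 117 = -550.61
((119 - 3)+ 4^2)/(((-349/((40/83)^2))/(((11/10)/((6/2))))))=-77440/2404261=-0.03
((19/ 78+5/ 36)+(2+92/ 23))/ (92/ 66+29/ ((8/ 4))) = 32857/ 81822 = 0.40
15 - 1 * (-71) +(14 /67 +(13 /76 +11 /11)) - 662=-2925965 /5092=-574.62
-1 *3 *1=-3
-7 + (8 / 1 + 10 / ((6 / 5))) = 28 / 3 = 9.33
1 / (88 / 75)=75 / 88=0.85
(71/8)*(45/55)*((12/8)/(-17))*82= -78597/1496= -52.54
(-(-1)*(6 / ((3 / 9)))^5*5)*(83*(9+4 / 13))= 94884657120 / 13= 7298819778.46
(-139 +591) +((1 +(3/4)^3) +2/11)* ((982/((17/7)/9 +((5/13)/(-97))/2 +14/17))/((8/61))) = 47543867425861/4150653056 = 11454.55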